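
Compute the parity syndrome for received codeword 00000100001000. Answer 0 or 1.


Syndrome = XOR of all bits = 0 XOR 0 XOR 0 XOR 0 XOR 0 XOR 1 XOR 0 XOR 0 XOR 0 XOR 0 XOR 1 XOR 0 XOR 0 XOR 0 = 0

0


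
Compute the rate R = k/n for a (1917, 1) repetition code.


Rate = k/n = 1/1917

1/1917


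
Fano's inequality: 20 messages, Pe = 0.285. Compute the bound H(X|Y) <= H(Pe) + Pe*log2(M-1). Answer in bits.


H(Pe) = -Pe*log2(Pe) - (1-Pe)*log2(1-Pe) = -0.285*log2(0.285) - 0.715*log2(0.715) = 0.516125 + 0.346049 = 0.8622. Pe*log2(M-1) = 0.285*log2(19) = 1.210659. Bound = H(Pe) + Pe*log2(M-1) = 0.516125 + 0.346049 + 1.210659 = 2.0728

2.0728 bits


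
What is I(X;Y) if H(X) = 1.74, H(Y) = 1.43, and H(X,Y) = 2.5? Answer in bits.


I(X;Y) = H(X) + H(Y) - H(X,Y) = 1.74 + 1.43 - 2.5 = 0.67

0.67 bits


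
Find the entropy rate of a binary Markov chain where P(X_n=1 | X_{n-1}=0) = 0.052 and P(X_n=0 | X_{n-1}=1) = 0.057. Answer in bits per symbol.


Stationary distribution: pi_0 = p10/(p01+p10) = 0.5229, pi_1 = 0.4771. Entropy rate H' = pi_0*H(p01) + pi_1*H(p10) = 0.5229*0.2948 + 0.4771*0.3154 = 0.3047

0.3047 bits/symbol


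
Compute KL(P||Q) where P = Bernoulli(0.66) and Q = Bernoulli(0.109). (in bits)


KL = p*log2(p/q) + (1-p)*log2((1-p)/(1-q)) = 0.66*log2(0.66/0.109) + 0.34*log2(0.34/0.891) = 1.2422

1.2422 bits


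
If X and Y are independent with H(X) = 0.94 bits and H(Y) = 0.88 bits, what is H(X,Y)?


For independent variables, H(X,Y) = H(X) + H(Y) = 0.94 + 0.88 = 1.82

1.82 bits


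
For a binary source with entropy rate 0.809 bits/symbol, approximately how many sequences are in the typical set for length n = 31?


log2|A_typical| = nH = 31 * 0.809 = 25.079, so |A_typical| ~ 2^25.079 = 3.544e+07

3.544e+07


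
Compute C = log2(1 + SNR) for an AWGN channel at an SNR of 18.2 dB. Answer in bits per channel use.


SNR_linear = 10^(18.2/10) = 66.0693; C = log2(1 + SNR_linear) = log2(1 + 66.0693) = 6.0676

6.0676 bits/channel use


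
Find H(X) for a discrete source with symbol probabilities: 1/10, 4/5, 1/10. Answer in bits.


H = -sum(p_i * log2(p_i)). Terms: -(1/10)*log2(1/10) = 0.332193; -(4/5)*log2(4/5) = 0.257542; -(1/10)*log2(1/10) = 0.332193. H = 0.332193 + 0.257542 + 0.332193 = 0.9219

0.9219 bits


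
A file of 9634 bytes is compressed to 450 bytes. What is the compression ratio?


Ratio = original / compressed = 9634 / 450 = 21.4089

21.4089


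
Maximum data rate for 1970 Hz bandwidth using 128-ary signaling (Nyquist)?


Rate = 2 * B * log2(M) = 2 * 1970 * 7.0 = 27580.0

27580.0 bps


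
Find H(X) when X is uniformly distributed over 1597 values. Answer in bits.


H = log2(n) = log2(1597) = 10.6411

10.6411 bits


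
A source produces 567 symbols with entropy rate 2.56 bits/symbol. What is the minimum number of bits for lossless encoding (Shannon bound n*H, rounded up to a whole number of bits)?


Minimum bits >= n * H = 567 * 2.56 = 1451.52, rounded up to a whole number of bits = 1452

1452 bits


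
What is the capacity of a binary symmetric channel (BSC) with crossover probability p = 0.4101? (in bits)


H(p) = -p*log2(p) - (1-p)*log2(1-p) = -0.4101*log2(0.4101) - 0.5899*log2(0.5899) = 0.527369 + 0.449184 = 0.9766. C = 1 - H(p) = 1 - 0.9766 = 0.0234

0.0234 bits


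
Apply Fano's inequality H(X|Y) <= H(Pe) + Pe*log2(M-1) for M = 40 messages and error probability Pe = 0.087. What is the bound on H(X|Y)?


H(Pe) = -Pe*log2(Pe) - (1-Pe)*log2(1-Pe) = -0.087*log2(0.087) - 0.913*log2(0.913) = 0.306487 + 0.119889 = 0.4264. Pe*log2(M-1) = 0.087*log2(39) = 0.459830. Bound = H(Pe) + Pe*log2(M-1) = 0.306487 + 0.119889 + 0.459830 = 0.8862

0.8862 bits


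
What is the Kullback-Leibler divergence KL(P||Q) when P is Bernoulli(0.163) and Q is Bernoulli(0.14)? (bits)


KL = p*log2(p/q) + (1-p)*log2((1-p)/(1-q)) = 0.163*log2(0.163/0.14) + 0.837*log2(0.837/0.86) = 0.003

0.003 bits


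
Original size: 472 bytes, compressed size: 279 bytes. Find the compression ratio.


Ratio = original / compressed = 472 / 279 = 1.6918

1.6918


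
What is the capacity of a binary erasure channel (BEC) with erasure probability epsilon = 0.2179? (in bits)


C = 1 - epsilon = 1 - 0.2179 = 0.7821

0.7821 bits


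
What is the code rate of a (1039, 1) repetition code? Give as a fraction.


Rate = k/n = 1/1039

1/1039


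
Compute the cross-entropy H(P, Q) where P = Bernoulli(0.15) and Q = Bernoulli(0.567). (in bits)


H(P,Q) = -p*log2(q) - (1-p)*log2(1-q). -0.15*log2(0.567) = 0.122787; -0.85*log2(0.433) = 1.026427. H(P,Q) = 0.122787 + 1.026427 = 1.1492

1.1492 bits


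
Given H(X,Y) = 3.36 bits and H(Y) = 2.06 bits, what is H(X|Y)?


H(X|Y) = H(X,Y) - H(Y) = 3.36 - 2.06 = 1.3

1.3 bits


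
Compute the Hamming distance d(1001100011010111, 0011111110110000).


Count differing positions: ^ . ^ . . ^ ^ ^ . ^ ^ . . ^ ^ ^ = 10 differences

10


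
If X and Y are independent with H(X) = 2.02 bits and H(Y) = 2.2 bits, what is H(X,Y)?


For independent variables, H(X,Y) = H(X) + H(Y) = 2.02 + 2.2 = 4.22

4.22 bits


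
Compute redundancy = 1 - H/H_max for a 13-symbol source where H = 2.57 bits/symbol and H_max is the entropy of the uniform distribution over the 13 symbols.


H_max = log2(K) = log2(13) = 3.7004 bits/symbol. Redundancy = 1 - H/H_max = 1 - 2.57/3.7004 = 1 - 0.6945 = 0.3055

0.3055


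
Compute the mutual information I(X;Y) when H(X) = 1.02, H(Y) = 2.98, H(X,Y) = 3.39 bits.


I(X;Y) = H(X) + H(Y) - H(X,Y) = 1.02 + 2.98 - 3.39 = 0.61

0.61 bits


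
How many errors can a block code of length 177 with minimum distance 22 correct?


Correction capability = floor((d-1)/2) = floor((22-1)/2) = 10

10 errors


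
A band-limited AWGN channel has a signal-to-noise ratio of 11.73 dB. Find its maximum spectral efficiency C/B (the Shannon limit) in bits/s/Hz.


SNR_linear = 10^(11.73/10) = 14.8936; C/B = log2(1 + SNR_linear) = log2(1 + 14.8936) = 3.9904

3.9904 bits/s/Hz


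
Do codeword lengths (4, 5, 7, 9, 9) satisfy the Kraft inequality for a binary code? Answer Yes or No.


Kraft sum = sum(2^(-l_i)) = 0.1055, need <= 1. Result: satisfied (a binary prefix-free code with these lengths exists)

Yes


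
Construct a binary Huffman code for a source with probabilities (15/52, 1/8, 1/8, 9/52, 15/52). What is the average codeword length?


Huffman construction (repeatedly merge the two least-probable nodes; each merge adds 1 bit to every symbol beneath it): 1/8 + 1/8 = 1/4; 9/52 + 1/4 = 11/26; 15/52 + 15/52 = 15/26; 11/26 + 15/26 = 1. Resulting codeword lengths (in the order the probabilities were given): (2, 3, 3, 2, 2). L_avg = sum(p_i * l_i) = 15/52*2 + 1/8*3 + 1/8*3 + 9/52*2 + 15/52*2 = 9/4 = 2.25

2.25 bits


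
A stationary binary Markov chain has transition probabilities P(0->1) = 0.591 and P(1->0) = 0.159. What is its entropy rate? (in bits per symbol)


Stationary distribution: pi_0 = p10/(p01+p10) = 0.212, pi_1 = 0.788. Entropy rate H' = pi_0*H(p01) + pi_1*H(p10) = 0.212*0.976 + 0.788*0.6319 = 0.7049

0.7049 bits/symbol


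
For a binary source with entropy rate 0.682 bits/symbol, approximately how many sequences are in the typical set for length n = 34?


log2|A_typical| = nH = 34 * 0.682 = 23.188, so |A_typical| ~ 2^23.188 = 9.556e+06

9.556e+06


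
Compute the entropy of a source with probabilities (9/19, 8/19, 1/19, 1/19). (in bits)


H = -sum(p_i * log2(p_i)). Terms: -(9/19)*log2(9/19) = 0.510633; -(8/19)*log2(8/19) = 0.525443; -(1/19)*log2(1/19) = 0.223575; -(1/19)*log2(1/19) = 0.223575. H = 0.510633 + 0.525443 + 0.223575 + 0.223575 = 1.4832

1.4832 bits


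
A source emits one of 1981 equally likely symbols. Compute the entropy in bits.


H = log2(n) = log2(1981) = 10.952

10.952 bits


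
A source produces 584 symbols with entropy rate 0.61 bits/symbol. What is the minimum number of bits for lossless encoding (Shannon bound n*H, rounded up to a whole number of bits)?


Minimum bits >= n * H = 584 * 0.61 = 356.24, rounded up to a whole number of bits = 357

357 bits


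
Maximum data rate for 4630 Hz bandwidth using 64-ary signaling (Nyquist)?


Rate = 2 * B * log2(M) = 2 * 4630 * 6.0 = 55560.0

55560.0 bps


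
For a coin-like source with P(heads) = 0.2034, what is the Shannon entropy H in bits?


H = -p*log2(p) - (1-p)*log2(1-p). -0.2034*log2(0.2034) = 0.467334; -0.7966*log2(0.7966) = 0.261343. H = 0.467334 + 0.261343 = 0.7287

0.7287 bits


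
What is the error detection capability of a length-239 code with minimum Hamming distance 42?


Detection capability = d_min - 1 = 42 - 1 = 41

41 errors


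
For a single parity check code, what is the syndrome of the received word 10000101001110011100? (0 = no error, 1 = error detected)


Syndrome = XOR of all bits = 1 XOR 0 XOR 0 XOR 0 XOR 0 XOR 1 XOR 0 XOR 1 XOR 0 XOR 0 XOR 1 XOR 1 XOR 1 XOR 0 XOR 0 XOR 1 XOR 1 XOR 1 XOR 0 XOR 0 = 1

1


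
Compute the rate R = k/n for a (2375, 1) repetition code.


Rate = k/n = 1/2375

1/2375


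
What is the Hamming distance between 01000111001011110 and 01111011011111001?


Count differing positions: . . ^ ^ ^ ^ . . . ^ . ^ . . ^ ^ ^ = 9 differences

9


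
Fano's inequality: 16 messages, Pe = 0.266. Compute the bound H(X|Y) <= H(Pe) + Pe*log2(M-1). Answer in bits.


H(Pe) = -Pe*log2(Pe) - (1-Pe)*log2(1-Pe) = -0.266*log2(0.266) - 0.734*log2(0.734) = 0.508193 + 0.327473 = 0.8357. Pe*log2(M-1) = 0.266*log2(15) = 1.039233. Bound = H(Pe) + Pe*log2(M-1) = 0.508193 + 0.327473 + 1.039233 = 1.8749

1.8749 bits


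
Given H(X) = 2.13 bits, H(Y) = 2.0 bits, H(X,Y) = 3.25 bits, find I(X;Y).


I(X;Y) = H(X) + H(Y) - H(X,Y) = 2.13 + 2.0 - 3.25 = 0.88

0.88 bits


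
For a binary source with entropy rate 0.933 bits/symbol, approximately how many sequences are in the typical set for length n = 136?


log2|A_typical| = nH = 136 * 0.933 = 126.888, so |A_typical| ~ 2^126.888 = 1.574e+38

1.574e+38


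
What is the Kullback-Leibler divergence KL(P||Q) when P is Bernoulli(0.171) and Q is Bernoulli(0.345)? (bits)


KL = p*log2(p/q) + (1-p)*log2((1-p)/(1-q)) = 0.171*log2(0.171/0.345) + 0.829*log2(0.829/0.655) = 0.1086

0.1086 bits


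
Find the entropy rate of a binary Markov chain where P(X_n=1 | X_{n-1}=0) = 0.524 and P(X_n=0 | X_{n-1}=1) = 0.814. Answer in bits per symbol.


Stationary distribution: pi_0 = p10/(p01+p10) = 0.6084, pi_1 = 0.3916. Entropy rate H' = pi_0*H(p01) + pi_1*H(p10) = 0.6084*0.9983 + 0.3916*0.693 = 0.8788

0.8788 bits/symbol


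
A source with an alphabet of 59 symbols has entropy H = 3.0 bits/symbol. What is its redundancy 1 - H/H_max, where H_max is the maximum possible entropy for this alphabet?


H_max = log2(K) = log2(59) = 5.8826 bits/symbol. Redundancy = 1 - H/H_max = 1 - 3.0/5.8826 = 1 - 0.51 = 0.49

0.49


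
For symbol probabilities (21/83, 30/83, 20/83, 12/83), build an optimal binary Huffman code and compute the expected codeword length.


Huffman construction (repeatedly merge the two least-probable nodes; each merge adds 1 bit to every symbol beneath it): 12/83 + 20/83 = 32/83; 21/83 + 30/83 = 51/83; 32/83 + 51/83 = 1. Resulting codeword lengths (in the order the probabilities were given): (2, 2, 2, 2). L_avg = sum(p_i * l_i) = 21/83*2 + 30/83*2 + 20/83*2 + 12/83*2 = 2

2.0 bits


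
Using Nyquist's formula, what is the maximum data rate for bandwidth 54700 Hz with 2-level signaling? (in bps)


Rate = 2 * B * log2(M) = 2 * 54700 * 1.0 = 109400.0

109400.0 bps


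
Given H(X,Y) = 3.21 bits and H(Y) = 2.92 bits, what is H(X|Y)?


H(X|Y) = H(X,Y) - H(Y) = 3.21 - 2.92 = 0.29

0.29 bits


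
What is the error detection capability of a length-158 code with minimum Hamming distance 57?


Detection capability = d_min - 1 = 57 - 1 = 56

56 errors


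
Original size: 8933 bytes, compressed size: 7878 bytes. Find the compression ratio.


Ratio = original / compressed = 8933 / 7878 = 1.1339

1.1339


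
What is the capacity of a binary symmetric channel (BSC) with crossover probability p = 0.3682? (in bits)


H(p) = -p*log2(p) - (1-p)*log2(1-p) = -0.3682*log2(0.3682) - 0.6318*log2(0.6318) = 0.530738 + 0.418542 = 0.9493. C = 1 - H(p) = 1 - 0.9493 = 0.0507

0.0507 bits


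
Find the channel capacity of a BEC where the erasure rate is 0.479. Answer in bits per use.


C = 1 - epsilon = 1 - 0.479 = 0.521

0.521 bits


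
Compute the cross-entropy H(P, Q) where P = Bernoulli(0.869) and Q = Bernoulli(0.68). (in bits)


H(P,Q) = -p*log2(q) - (1-p)*log2(1-q). -0.869*log2(0.68) = 0.483506; -0.131*log2(0.32) = 0.215345. H(P,Q) = 0.483506 + 0.215345 = 0.6989

0.6989 bits


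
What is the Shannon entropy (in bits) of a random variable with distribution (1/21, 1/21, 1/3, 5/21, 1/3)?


H = -sum(p_i * log2(p_i)). Terms: -(1/21)*log2(1/21) = 0.209158; -(1/21)*log2(1/21) = 0.209158; -(1/3)*log2(1/3) = 0.528321; -(5/21)*log2(5/21) = 0.492950; -(1/3)*log2(1/3) = 0.528321. H = 0.209158 + 0.209158 + 0.528321 + 0.492950 + 0.528321 = 1.9679

1.9679 bits


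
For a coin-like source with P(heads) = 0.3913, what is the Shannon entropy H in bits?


H = -p*log2(p) - (1-p)*log2(1-p). -0.3913*log2(0.3913) = 0.529684; -0.6087*log2(0.6087) = 0.435949. H = 0.529684 + 0.435949 = 0.9656

0.9656 bits


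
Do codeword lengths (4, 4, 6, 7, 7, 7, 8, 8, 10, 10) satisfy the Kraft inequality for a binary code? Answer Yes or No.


Kraft sum = sum(2^(-l_i)) = 0.1738, need <= 1. Result: satisfied (a binary prefix-free code with these lengths exists)

Yes


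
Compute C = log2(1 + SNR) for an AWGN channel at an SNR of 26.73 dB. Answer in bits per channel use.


SNR_linear = 10^(26.73/10) = 470.9773; C = log2(1 + SNR_linear) = log2(1 + 470.9773) = 8.8826

8.8826 bits/channel use


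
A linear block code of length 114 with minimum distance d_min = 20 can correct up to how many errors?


Correction capability = floor((d-1)/2) = floor((20-1)/2) = 9

9 errors


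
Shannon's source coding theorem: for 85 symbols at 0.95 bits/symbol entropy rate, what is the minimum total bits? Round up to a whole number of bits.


Minimum bits >= n * H = 85 * 0.95 = 80.75, rounded up to a whole number of bits = 81

81 bits


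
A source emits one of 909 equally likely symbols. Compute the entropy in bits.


H = log2(n) = log2(909) = 9.8281

9.8281 bits


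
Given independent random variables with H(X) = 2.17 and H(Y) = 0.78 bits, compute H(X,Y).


For independent variables, H(X,Y) = H(X) + H(Y) = 2.17 + 0.78 = 2.95

2.95 bits


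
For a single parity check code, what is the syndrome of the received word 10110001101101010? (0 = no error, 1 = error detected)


Syndrome = XOR of all bits = 1 XOR 0 XOR 1 XOR 1 XOR 0 XOR 0 XOR 0 XOR 1 XOR 1 XOR 0 XOR 1 XOR 1 XOR 0 XOR 1 XOR 0 XOR 1 XOR 0 = 1

1


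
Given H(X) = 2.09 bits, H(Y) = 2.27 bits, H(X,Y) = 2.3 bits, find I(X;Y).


I(X;Y) = H(X) + H(Y) - H(X,Y) = 2.09 + 2.27 - 2.3 = 2.06

2.06 bits


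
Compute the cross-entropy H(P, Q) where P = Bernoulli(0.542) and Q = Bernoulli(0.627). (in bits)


H(P,Q) = -p*log2(q) - (1-p)*log2(1-q). -0.542*log2(0.627) = 0.365017; -0.458*log2(0.373) = 0.651621. H(P,Q) = 0.365017 + 0.651621 = 1.0166

1.0166 bits


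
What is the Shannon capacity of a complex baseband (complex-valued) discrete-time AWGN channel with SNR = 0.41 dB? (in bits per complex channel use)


SNR_linear = 10^(0.41/10) = 1.099; C = log2(1 + SNR_linear) = log2(1 + 1.099) = 1.0697

1.0697 bits/channel use


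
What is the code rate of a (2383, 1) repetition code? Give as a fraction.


Rate = k/n = 1/2383

1/2383


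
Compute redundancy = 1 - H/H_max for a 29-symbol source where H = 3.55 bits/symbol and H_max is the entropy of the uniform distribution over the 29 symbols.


H_max = log2(K) = log2(29) = 4.858 bits/symbol. Redundancy = 1 - H/H_max = 1 - 3.55/4.858 = 1 - 0.7308 = 0.2692

0.2692


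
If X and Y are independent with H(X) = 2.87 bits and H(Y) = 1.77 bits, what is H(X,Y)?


For independent variables, H(X,Y) = H(X) + H(Y) = 2.87 + 1.77 = 4.64

4.64 bits


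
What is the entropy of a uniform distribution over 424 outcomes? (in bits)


H = log2(n) = log2(424) = 8.7279

8.7279 bits


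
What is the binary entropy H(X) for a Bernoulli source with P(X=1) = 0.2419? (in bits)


H = -p*log2(p) - (1-p)*log2(1-p). -0.2419*log2(0.2419) = 0.495294; -0.7581*log2(0.7581) = 0.302891. H = 0.495294 + 0.302891 = 0.7982

0.7982 bits


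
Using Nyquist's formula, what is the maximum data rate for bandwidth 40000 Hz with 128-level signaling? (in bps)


Rate = 2 * B * log2(M) = 2 * 40000 * 7.0 = 560000.0

560000.0 bps


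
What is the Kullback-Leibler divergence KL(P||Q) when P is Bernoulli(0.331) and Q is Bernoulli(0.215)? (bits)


KL = p*log2(p/q) + (1-p)*log2((1-p)/(1-q)) = 0.331*log2(0.331/0.215) + 0.669*log2(0.669/0.785) = 0.0517

0.0517 bits


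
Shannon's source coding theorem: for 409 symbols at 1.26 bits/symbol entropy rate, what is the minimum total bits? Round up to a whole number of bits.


Minimum bits >= n * H = 409 * 1.26 = 515.34, rounded up to a whole number of bits = 516

516 bits


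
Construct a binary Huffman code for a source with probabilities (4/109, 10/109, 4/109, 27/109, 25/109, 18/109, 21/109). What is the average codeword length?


Huffman construction (repeatedly merge the two least-probable nodes; each merge adds 1 bit to every symbol beneath it): 4/109 + 4/109 = 8/109; 8/109 + 10/109 = 18/109; 18/109 + 18/109 = 36/109; 21/109 + 25/109 = 46/109; 27/109 + 36/109 = 63/109; 46/109 + 63/109 = 1. Resulting codeword lengths (in the order the probabilities were given): (5, 4, 5, 2, 2, 3, 2). L_avg = sum(p_i * l_i) = 4/109*5 + 10/109*4 + 4/109*5 + 27/109*2 + 25/109*2 + 18/109*3 + 21/109*2 = 280/109 = 2.5688

2.5688 bits


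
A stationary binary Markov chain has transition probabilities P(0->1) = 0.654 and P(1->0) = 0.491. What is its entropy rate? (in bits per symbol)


Stationary distribution: pi_0 = p10/(p01+p10) = 0.4288, pi_1 = 0.5712. Entropy rate H' = pi_0*H(p01) + pi_1*H(p10) = 0.4288*0.9304 + 0.5712*0.9998 = 0.97

0.97 bits/symbol


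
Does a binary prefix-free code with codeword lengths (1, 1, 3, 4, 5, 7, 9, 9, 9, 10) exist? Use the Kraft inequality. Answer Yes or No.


Kraft sum = sum(2^(-l_i)) = 1.2334, need <= 1. Result: violated (a binary prefix-free code with these lengths cannot exist)

No


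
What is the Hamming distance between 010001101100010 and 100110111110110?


Count differing positions: ^ ^ . ^ ^ ^ . ^ . . ^ . ^ . . = 8 differences

8


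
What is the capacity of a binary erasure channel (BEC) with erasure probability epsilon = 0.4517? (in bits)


C = 1 - epsilon = 1 - 0.4517 = 0.5483

0.5483 bits


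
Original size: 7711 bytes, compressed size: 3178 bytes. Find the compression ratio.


Ratio = original / compressed = 7711 / 3178 = 2.4264

2.4264


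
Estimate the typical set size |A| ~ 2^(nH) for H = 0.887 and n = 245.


log2|A_typical| = nH = 245 * 0.887 = 217.315, so |A_typical| ~ 2^217.315 = 2.620e+65

2.620e+65


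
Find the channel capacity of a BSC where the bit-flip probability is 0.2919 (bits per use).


H(p) = -p*log2(p) - (1-p)*log2(1-p) = -0.2919*log2(0.2919) - 0.7081*log2(0.7081) = 0.518547 + 0.352616 = 0.8712. C = 1 - H(p) = 1 - 0.8712 = 0.1288

0.1288 bits


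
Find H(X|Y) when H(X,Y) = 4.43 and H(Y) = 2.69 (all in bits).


H(X|Y) = H(X,Y) - H(Y) = 4.43 - 2.69 = 1.74

1.74 bits


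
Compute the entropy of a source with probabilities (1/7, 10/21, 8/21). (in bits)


H = -sum(p_i * log2(p_i)). Terms: -(1/7)*log2(1/7) = 0.401051; -(10/21)*log2(10/21) = 0.509709; -(8/21)*log2(8/21) = 0.530407. H = 0.401051 + 0.509709 + 0.530407 = 1.4412

1.4412 bits


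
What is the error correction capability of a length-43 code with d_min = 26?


Correction capability = floor((d-1)/2) = floor((26-1)/2) = 12

12 errors


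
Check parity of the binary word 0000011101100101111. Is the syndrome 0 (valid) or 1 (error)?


Syndrome = XOR of all bits = 0 XOR 0 XOR 0 XOR 0 XOR 0 XOR 1 XOR 1 XOR 1 XOR 0 XOR 1 XOR 1 XOR 0 XOR 0 XOR 1 XOR 0 XOR 1 XOR 1 XOR 1 XOR 1 = 0

0


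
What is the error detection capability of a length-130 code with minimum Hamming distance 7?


Detection capability = d_min - 1 = 7 - 1 = 6

6 errors


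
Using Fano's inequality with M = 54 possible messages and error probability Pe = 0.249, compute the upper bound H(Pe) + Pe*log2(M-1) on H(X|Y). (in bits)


H(Pe) = -Pe*log2(Pe) - (1-Pe)*log2(1-Pe) = -0.249*log2(0.249) - 0.751*log2(0.751) = 0.499440 + 0.310250 = 0.8097. Pe*log2(M-1) = 0.249*log2(53) = 1.426252. Bound = H(Pe) + Pe*log2(M-1) = 0.499440 + 0.310250 + 1.426252 = 2.2359

2.2359 bits


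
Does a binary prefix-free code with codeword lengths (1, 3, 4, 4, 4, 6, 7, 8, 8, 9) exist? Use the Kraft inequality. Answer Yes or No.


Kraft sum = sum(2^(-l_i)) = 0.8457, need <= 1. Result: satisfied (a binary prefix-free code with these lengths exists)

Yes


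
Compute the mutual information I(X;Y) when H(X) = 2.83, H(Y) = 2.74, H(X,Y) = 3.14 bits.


I(X;Y) = H(X) + H(Y) - H(X,Y) = 2.83 + 2.74 - 3.14 = 2.43

2.43 bits


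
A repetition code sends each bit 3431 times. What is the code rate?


Rate = k/n = 1/3431

1/3431


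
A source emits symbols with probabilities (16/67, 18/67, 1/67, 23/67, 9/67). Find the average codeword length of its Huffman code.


Huffman construction (repeatedly merge the two least-probable nodes; each merge adds 1 bit to every symbol beneath it): 1/67 + 9/67 = 10/67; 10/67 + 16/67 = 26/67; 18/67 + 23/67 = 41/67; 26/67 + 41/67 = 1. Resulting codeword lengths (in the order the probabilities were given): (2, 2, 3, 2, 3). L_avg = sum(p_i * l_i) = 16/67*2 + 18/67*2 + 1/67*3 + 23/67*2 + 9/67*3 = 144/67 = 2.1493

2.1493 bits


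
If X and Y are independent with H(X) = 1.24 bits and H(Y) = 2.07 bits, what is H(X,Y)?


For independent variables, H(X,Y) = H(X) + H(Y) = 1.24 + 2.07 = 3.31

3.31 bits


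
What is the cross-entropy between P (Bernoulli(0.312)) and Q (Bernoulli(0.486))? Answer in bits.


H(P,Q) = -p*log2(q) - (1-p)*log2(1-q). -0.312*log2(0.486) = 0.324783; -0.688*log2(0.514) = 0.660590. H(P,Q) = 0.324783 + 0.660590 = 0.9854

0.9854 bits


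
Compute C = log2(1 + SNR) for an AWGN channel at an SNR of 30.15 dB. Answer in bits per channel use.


SNR_linear = 10^(30.15/10) = 1035.1422; C = log2(1 + SNR_linear) = log2(1 + 1035.1422) = 10.017

10.017 bits/channel use


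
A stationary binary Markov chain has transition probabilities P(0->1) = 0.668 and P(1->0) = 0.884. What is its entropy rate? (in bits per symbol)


Stationary distribution: pi_0 = p10/(p01+p10) = 0.5696, pi_1 = 0.4304. Entropy rate H' = pi_0*H(p01) + pi_1*H(p10) = 0.5696*0.917 + 0.4304*0.5178 = 0.7451

0.7451 bits/symbol


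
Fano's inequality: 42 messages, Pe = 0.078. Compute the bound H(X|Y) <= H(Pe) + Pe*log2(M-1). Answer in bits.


H(Pe) = -Pe*log2(Pe) - (1-Pe)*log2(1-Pe) = -0.078*log2(0.078) - 0.922*log2(0.922) = 0.287070 + 0.108023 = 0.3951. Pe*log2(M-1) = 0.078*log2(41) = 0.417889. Bound = H(Pe) + Pe*log2(M-1) = 0.287070 + 0.108023 + 0.417889 = 0.813

0.813 bits


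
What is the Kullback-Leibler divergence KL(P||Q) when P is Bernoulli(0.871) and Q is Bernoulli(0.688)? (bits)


KL = p*log2(p/q) + (1-p)*log2((1-p)/(1-q)) = 0.871*log2(0.871/0.688) + 0.129*log2(0.129/0.312) = 0.132

0.132 bits


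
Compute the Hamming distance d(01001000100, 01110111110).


Count differing positions: . . ^ ^ ^ ^ ^ ^ . ^ . = 7 differences

7


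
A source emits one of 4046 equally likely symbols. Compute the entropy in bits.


H = log2(n) = log2(4046) = 11.9823

11.9823 bits


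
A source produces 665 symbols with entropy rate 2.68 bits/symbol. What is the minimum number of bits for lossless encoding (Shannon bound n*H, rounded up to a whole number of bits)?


Minimum bits >= n * H = 665 * 2.68 = 1782.2, rounded up to a whole number of bits = 1783

1783 bits


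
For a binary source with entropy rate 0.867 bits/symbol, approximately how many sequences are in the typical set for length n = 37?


log2|A_typical| = nH = 37 * 0.867 = 32.079, so |A_typical| ~ 2^32.079 = 4.537e+09

4.537e+09


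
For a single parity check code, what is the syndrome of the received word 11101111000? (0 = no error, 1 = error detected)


Syndrome = XOR of all bits = 1 XOR 1 XOR 1 XOR 0 XOR 1 XOR 1 XOR 1 XOR 1 XOR 0 XOR 0 XOR 0 = 1

1


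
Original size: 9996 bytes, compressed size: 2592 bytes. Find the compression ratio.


Ratio = original / compressed = 9996 / 2592 = 3.8565

3.8565


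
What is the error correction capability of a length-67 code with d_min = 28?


Correction capability = floor((d-1)/2) = floor((28-1)/2) = 13

13 errors


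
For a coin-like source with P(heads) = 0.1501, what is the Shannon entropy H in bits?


H = -p*log2(p) - (1-p)*log2(1-p). -0.1501*log2(0.1501) = 0.410674; -0.8499*log2(0.8499) = 0.199416. H = 0.410674 + 0.199416 = 0.6101

0.6101 bits


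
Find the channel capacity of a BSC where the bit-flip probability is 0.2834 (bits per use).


H(p) = -p*log2(p) - (1-p)*log2(1-p) = -0.2834*log2(0.2834) - 0.7166*log2(0.7166) = 0.515530 + 0.344513 = 0.86. C = 1 - H(p) = 1 - 0.86 = 0.14

0.14 bits


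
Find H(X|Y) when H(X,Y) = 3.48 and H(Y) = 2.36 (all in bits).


H(X|Y) = H(X,Y) - H(Y) = 3.48 - 2.36 = 1.12

1.12 bits


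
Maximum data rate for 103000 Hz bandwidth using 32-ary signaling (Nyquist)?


Rate = 2 * B * log2(M) = 2 * 103000 * 5.0 = 1030000.0

1030000.0 bps


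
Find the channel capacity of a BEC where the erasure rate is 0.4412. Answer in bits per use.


C = 1 - epsilon = 1 - 0.4412 = 0.5588

0.5588 bits


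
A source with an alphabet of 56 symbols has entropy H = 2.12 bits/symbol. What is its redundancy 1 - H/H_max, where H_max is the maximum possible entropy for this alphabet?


H_max = log2(K) = log2(56) = 5.8074 bits/symbol. Redundancy = 1 - H/H_max = 1 - 2.12/5.8074 = 1 - 0.3651 = 0.6349

0.6349


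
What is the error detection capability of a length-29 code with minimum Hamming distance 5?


Detection capability = d_min - 1 = 5 - 1 = 4

4 errors


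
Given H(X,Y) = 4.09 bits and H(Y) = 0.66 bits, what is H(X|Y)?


H(X|Y) = H(X,Y) - H(Y) = 4.09 - 0.66 = 3.43

3.43 bits


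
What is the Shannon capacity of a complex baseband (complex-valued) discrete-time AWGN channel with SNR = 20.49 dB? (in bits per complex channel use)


SNR_linear = 10^(20.49/10) = 111.9438; C = log2(1 + SNR_linear) = log2(1 + 111.9438) = 6.8195

6.8195 bits/channel use


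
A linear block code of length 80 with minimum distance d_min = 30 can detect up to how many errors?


Detection capability = d_min - 1 = 30 - 1 = 29

29 errors


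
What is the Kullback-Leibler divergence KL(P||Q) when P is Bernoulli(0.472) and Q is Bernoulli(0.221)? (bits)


KL = p*log2(p/q) + (1-p)*log2((1-p)/(1-q)) = 0.472*log2(0.472/0.221) + 0.528*log2(0.528/0.779) = 0.2205

0.2205 bits


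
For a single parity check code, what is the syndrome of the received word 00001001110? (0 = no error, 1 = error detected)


Syndrome = XOR of all bits = 0 XOR 0 XOR 0 XOR 0 XOR 1 XOR 0 XOR 0 XOR 1 XOR 1 XOR 1 XOR 0 = 0

0


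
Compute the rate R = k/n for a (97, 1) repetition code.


Rate = k/n = 1/97

1/97


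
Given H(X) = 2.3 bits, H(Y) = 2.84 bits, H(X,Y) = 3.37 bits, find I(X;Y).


I(X;Y) = H(X) + H(Y) - H(X,Y) = 2.3 + 2.84 - 3.37 = 1.77

1.77 bits


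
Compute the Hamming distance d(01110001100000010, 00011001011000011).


Count differing positions: . ^ ^ . ^ . . . ^ ^ ^ . . . . . ^ = 7 differences

7


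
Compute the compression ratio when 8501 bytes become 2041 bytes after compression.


Ratio = original / compressed = 8501 / 2041 = 4.1651

4.1651


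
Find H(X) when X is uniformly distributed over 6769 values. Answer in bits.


H = log2(n) = log2(6769) = 12.7247

12.7247 bits


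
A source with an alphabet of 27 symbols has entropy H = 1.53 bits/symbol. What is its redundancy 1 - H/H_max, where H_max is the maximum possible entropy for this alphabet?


H_max = log2(K) = log2(27) = 4.7549 bits/symbol. Redundancy = 1 - H/H_max = 1 - 1.53/4.7549 = 1 - 0.3218 = 0.6782

0.6782


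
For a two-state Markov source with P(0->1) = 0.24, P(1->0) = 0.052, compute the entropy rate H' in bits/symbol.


Stationary distribution: pi_0 = p10/(p01+p10) = 0.1781, pi_1 = 0.8219. Entropy rate H' = pi_0*H(p01) + pi_1*H(p10) = 0.1781*0.795 + 0.8219*0.2948 = 0.3839

0.3839 bits/symbol


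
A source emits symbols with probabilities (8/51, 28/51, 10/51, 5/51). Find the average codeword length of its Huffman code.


Huffman construction (repeatedly merge the two least-probable nodes; each merge adds 1 bit to every symbol beneath it): 5/51 + 8/51 = 13/51; 10/51 + 13/51 = 23/51; 23/51 + 28/51 = 1. Resulting codeword lengths (in the order the probabilities were given): (3, 1, 2, 3). L_avg = sum(p_i * l_i) = 8/51*3 + 28/51*1 + 10/51*2 + 5/51*3 = 29/17 = 1.7059

1.7059 bits


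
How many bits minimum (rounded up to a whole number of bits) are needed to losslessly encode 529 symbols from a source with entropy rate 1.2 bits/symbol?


Minimum bits >= n * H = 529 * 1.2 = 634.8, rounded up to a whole number of bits = 635

635 bits


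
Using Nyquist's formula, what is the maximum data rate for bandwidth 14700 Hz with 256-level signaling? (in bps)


Rate = 2 * B * log2(M) = 2 * 14700 * 8.0 = 235200.0

235200.0 bps


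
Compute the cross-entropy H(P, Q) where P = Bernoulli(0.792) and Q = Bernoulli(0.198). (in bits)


H(P,Q) = -p*log2(q) - (1-p)*log2(1-q). -0.792*log2(0.198) = 1.850451; -0.208*log2(0.802) = 0.066212. H(P,Q) = 1.850451 + 0.066212 = 1.9167

1.9167 bits


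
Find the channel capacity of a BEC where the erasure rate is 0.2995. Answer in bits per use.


C = 1 - epsilon = 1 - 0.2995 = 0.7005

0.7005 bits


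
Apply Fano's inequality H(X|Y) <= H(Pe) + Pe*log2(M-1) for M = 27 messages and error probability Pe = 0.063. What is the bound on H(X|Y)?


H(Pe) = -Pe*log2(Pe) - (1-Pe)*log2(1-Pe) = -0.063*log2(0.063) - 0.937*log2(0.937) = 0.251276 + 0.087965 = 0.3392. Pe*log2(M-1) = 0.063*log2(26) = 0.296128. Bound = H(Pe) + Pe*log2(M-1) = 0.251276 + 0.087965 + 0.296128 = 0.6354

0.6354 bits


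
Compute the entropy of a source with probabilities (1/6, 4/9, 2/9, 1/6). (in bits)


H = -sum(p_i * log2(p_i)). Terms: -(1/6)*log2(1/6) = 0.430827; -(4/9)*log2(4/9) = 0.519967; -(2/9)*log2(2/9) = 0.482206; -(1/6)*log2(1/6) = 0.430827. H = 0.430827 + 0.519967 + 0.482206 + 0.430827 = 1.8638

1.8638 bits


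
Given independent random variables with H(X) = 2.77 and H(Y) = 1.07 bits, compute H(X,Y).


For independent variables, H(X,Y) = H(X) + H(Y) = 2.77 + 1.07 = 3.84

3.84 bits


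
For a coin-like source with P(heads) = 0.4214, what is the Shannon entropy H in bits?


H = -p*log2(p) - (1-p)*log2(1-p). -0.4214*log2(0.4214) = 0.525375; -0.5786*log2(0.5786) = 0.456725. H = 0.525375 + 0.456725 = 0.9821

0.9821 bits


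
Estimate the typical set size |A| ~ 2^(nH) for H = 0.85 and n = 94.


log2|A_typical| = nH = 94 * 0.85 = 79.9, so |A_typical| ~ 2^79.9 = 1.128e+24

1.128e+24


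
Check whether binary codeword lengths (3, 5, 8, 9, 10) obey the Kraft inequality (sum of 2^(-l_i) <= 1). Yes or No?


Kraft sum = sum(2^(-l_i)) = 0.1631, need <= 1. Result: satisfied (a binary prefix-free code with these lengths exists)

Yes


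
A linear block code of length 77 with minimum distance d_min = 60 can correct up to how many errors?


Correction capability = floor((d-1)/2) = floor((60-1)/2) = 29

29 errors


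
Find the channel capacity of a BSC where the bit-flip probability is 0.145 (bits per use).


H(p) = -p*log2(p) - (1-p)*log2(1-p) = -0.145*log2(0.145) - 0.855*log2(0.855) = 0.403952 + 0.193233 = 0.5972. C = 1 - H(p) = 1 - 0.5972 = 0.4028

0.4028 bits


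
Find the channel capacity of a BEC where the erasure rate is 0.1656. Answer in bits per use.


C = 1 - epsilon = 1 - 0.1656 = 0.8344

0.8344 bits


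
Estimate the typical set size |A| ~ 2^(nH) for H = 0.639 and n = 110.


log2|A_typical| = nH = 110 * 0.639 = 70.29, so |A_typical| ~ 2^70.29 = 1.443e+21

1.443e+21


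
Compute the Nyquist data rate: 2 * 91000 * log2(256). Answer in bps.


Rate = 2 * B * log2(M) = 2 * 91000 * 8.0 = 1456000.0

1456000.0 bps


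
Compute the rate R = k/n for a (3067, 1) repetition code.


Rate = k/n = 1/3067

1/3067


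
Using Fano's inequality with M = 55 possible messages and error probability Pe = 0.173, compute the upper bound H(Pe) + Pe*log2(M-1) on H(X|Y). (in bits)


H(Pe) = -Pe*log2(Pe) - (1-Pe)*log2(1-Pe) = -0.173*log2(0.173) - 0.827*log2(0.827) = 0.437890 + 0.226632 = 0.6645. Pe*log2(M-1) = 0.173*log2(54) = 0.995596. Bound = H(Pe) + Pe*log2(M-1) = 0.437890 + 0.226632 + 0.995596 = 1.6601

1.6601 bits


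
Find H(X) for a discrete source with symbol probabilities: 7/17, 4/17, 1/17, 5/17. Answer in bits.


H = -sum(p_i * log2(p_i)). Terms: -(7/17)*log2(7/17) = 0.527103; -(4/17)*log2(4/17) = 0.491168; -(1/17)*log2(1/17) = 0.240439; -(5/17)*log2(5/17) = 0.519275. H = 0.527103 + 0.491168 + 0.240439 + 0.519275 = 1.778

1.778 bits


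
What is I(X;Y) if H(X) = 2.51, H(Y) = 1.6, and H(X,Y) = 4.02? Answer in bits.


I(X;Y) = H(X) + H(Y) - H(X,Y) = 2.51 + 1.6 - 4.02 = 0.09

0.09 bits


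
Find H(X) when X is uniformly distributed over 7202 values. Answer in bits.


H = log2(n) = log2(7202) = 12.8142

12.8142 bits


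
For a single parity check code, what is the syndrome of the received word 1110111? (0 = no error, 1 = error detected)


Syndrome = XOR of all bits = 1 XOR 1 XOR 1 XOR 0 XOR 1 XOR 1 XOR 1 = 0

0


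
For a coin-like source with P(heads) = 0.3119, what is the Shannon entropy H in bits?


H = -p*log2(p) - (1-p)*log2(1-p). -0.3119*log2(0.3119) = 0.524255; -0.6881*log2(0.6881) = 0.371099. H = 0.524255 + 0.371099 = 0.8954

0.8954 bits


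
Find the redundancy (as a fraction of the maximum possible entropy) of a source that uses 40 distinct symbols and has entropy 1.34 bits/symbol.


H_max = log2(K) = log2(40) = 5.3219 bits/symbol. Redundancy = 1 - H/H_max = 1 - 1.34/5.3219 = 1 - 0.2518 = 0.7482

0.7482


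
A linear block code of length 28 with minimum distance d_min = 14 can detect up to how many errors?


Detection capability = d_min - 1 = 14 - 1 = 13

13 errors


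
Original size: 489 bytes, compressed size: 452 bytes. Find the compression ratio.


Ratio = original / compressed = 489 / 452 = 1.0819

1.0819


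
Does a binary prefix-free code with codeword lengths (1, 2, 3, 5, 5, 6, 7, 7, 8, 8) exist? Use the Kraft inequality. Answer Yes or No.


Kraft sum = sum(2^(-l_i)) = 0.9766, need <= 1. Result: satisfied (a binary prefix-free code with these lengths exists)

Yes


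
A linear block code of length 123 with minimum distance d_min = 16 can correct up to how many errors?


Correction capability = floor((d-1)/2) = floor((16-1)/2) = 7

7 errors


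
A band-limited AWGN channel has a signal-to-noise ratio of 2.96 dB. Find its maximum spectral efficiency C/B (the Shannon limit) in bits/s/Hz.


SNR_linear = 10^(2.96/10) = 1.977; C/B = log2(1 + SNR_linear) = log2(1 + 1.977) = 1.5738

1.5738 bits/s/Hz


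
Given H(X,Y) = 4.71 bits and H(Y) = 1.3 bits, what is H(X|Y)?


H(X|Y) = H(X,Y) - H(Y) = 4.71 - 1.3 = 3.41

3.41 bits


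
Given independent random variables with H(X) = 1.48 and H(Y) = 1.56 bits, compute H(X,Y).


For independent variables, H(X,Y) = H(X) + H(Y) = 1.48 + 1.56 = 3.04

3.04 bits


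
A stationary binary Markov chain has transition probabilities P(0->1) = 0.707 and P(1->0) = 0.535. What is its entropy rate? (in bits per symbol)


Stationary distribution: pi_0 = p10/(p01+p10) = 0.4308, pi_1 = 0.5692. Entropy rate H' = pi_0*H(p01) + pi_1*H(p10) = 0.4308*0.8726 + 0.5692*0.9965 = 0.9431

0.9431 bits/symbol


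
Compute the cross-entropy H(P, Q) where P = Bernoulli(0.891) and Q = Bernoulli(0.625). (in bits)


H(P,Q) = -p*log2(q) - (1-p)*log2(1-q). -0.891*log2(0.625) = 0.604162; -0.109*log2(0.375) = 0.154239. H(P,Q) = 0.604162 + 0.154239 = 0.7584

0.7584 bits


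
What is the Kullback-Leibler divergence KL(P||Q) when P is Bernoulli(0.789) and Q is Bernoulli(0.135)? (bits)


KL = p*log2(p/q) + (1-p)*log2((1-p)/(1-q)) = 0.789*log2(0.789/0.135) + 0.211*log2(0.211/0.865) = 1.5802

1.5802 bits


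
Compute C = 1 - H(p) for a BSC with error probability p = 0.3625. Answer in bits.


H(p) = -p*log2(p) - (1-p)*log2(1-p) = -0.3625*log2(0.3625) - 0.6375*log2(0.6375) = 0.530681 + 0.414058 = 0.9447. C = 1 - H(p) = 1 - 0.9447 = 0.0553

0.0553 bits


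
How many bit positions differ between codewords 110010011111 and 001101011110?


Count differing positions: ^ ^ ^ ^ ^ ^ . . . . . ^ = 7 differences

7


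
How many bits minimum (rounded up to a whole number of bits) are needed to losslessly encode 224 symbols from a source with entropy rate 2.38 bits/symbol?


Minimum bits >= n * H = 224 * 2.38 = 533.12, rounded up to a whole number of bits = 534

534 bits


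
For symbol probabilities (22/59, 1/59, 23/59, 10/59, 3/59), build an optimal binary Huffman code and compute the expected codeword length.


Huffman construction (repeatedly merge the two least-probable nodes; each merge adds 1 bit to every symbol beneath it): 1/59 + 3/59 = 4/59; 4/59 + 10/59 = 14/59; 14/59 + 22/59 = 36/59; 23/59 + 36/59 = 1. Resulting codeword lengths (in the order the probabilities were given): (2, 4, 1, 3, 4). L_avg = sum(p_i * l_i) = 22/59*2 + 1/59*4 + 23/59*1 + 10/59*3 + 3/59*4 = 113/59 = 1.9153

1.9153 bits


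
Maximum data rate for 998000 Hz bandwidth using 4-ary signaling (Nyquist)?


Rate = 2 * B * log2(M) = 2 * 998000 * 2.0 = 3992000.0

3992000.0 bps


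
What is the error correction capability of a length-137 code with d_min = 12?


Correction capability = floor((d-1)/2) = floor((12-1)/2) = 5

5 errors


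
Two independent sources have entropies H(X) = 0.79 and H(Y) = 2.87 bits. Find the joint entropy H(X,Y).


For independent variables, H(X,Y) = H(X) + H(Y) = 0.79 + 2.87 = 3.66

3.66 bits


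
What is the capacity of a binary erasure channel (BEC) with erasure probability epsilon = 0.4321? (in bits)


C = 1 - epsilon = 1 - 0.4321 = 0.5679

0.5679 bits


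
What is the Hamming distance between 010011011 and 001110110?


Count differing positions: . ^ ^ ^ . ^ ^ . ^ = 6 differences

6


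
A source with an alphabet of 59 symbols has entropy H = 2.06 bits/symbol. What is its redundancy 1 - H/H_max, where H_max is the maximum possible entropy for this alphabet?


H_max = log2(K) = log2(59) = 5.8826 bits/symbol. Redundancy = 1 - H/H_max = 1 - 2.06/5.8826 = 1 - 0.3502 = 0.6498

0.6498


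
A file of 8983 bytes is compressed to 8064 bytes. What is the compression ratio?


Ratio = original / compressed = 8983 / 8064 = 1.114

1.114


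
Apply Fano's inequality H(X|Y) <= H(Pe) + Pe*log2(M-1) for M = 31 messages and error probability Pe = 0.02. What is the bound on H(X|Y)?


H(Pe) = -Pe*log2(Pe) - (1-Pe)*log2(1-Pe) = -0.02*log2(0.02) - 0.98*log2(0.98) = 0.112877 + 0.028563 = 0.1414. Pe*log2(M-1) = 0.02*log2(30) = 0.098138. Bound = H(Pe) + Pe*log2(M-1) = 0.112877 + 0.028563 + 0.098138 = 0.2396

0.2396 bits


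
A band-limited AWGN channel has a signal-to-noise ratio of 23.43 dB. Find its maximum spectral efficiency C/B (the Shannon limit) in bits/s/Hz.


SNR_linear = 10^(23.43/10) = 220.2926; C/B = log2(1 + SNR_linear) = log2(1 + 220.2926) = 7.7898

7.7898 bits/s/Hz


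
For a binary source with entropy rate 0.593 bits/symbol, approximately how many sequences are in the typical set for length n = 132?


log2|A_typical| = nH = 132 * 0.593 = 78.276, so |A_typical| ~ 2^78.276 = 3.660e+23

3.660e+23
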